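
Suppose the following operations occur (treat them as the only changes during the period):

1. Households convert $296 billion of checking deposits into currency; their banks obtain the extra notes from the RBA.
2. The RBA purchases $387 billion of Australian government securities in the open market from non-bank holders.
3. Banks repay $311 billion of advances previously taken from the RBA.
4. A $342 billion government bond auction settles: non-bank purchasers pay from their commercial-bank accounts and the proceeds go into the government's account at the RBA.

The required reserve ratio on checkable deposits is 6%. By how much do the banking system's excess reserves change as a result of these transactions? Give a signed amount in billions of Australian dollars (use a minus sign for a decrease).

Currency withdrawal $296 billion: reserves −$296B, deposits −$296B.
Asset purchase (from non-banks) $387 billion: reserves +$387B, deposits +$387B.
Discount-window repayment $311 billion: reserves −$311B, deposits 0.
Government account inflow $342 billion: reserves −$342B, deposits −$342B.
Totals: Δreserves = −$562B, Δdeposits = −$251B.
Δrequired reserves = 6% × −$251B = −$15.06B.
Δexcess reserves = Δreserves − Δrequired = −$562B − (−$15.06B) = -$546.94 billion.

-$546.94 billion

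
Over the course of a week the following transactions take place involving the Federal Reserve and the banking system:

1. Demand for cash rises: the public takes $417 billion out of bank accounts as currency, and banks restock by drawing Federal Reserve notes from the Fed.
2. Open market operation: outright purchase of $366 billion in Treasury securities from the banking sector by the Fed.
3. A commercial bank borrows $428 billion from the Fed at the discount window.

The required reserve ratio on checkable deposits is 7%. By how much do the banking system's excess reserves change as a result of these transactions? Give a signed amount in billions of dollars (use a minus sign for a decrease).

Currency withdrawal $417 billion: reserves −$417B, deposits −$417B.
OMO purchase (from banks) $366 billion: reserves +$366B, deposits 0.
Discount-window loan $428 billion: reserves +$428B, deposits 0.
Totals: Δreserves = +$377B, Δdeposits = −$417B.
Δrequired reserves = 7% × −$417B = −$29.19B.
Δexcess reserves = Δreserves − Δrequired = +$377B − (−$29.19B) = +$406.19 billion.

+$406.19 billion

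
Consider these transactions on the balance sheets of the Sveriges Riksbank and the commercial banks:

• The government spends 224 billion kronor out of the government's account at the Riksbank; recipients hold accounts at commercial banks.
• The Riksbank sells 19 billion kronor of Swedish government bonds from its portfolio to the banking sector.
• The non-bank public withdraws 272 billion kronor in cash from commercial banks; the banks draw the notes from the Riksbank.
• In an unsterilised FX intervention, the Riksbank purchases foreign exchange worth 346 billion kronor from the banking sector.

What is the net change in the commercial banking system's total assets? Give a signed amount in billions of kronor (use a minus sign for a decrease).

-48 billion

Government spending 224 billion kronor: bank balance sheets expand → +224B.
OMO sale (to banks) 19 billion kronor: just an asset swap on bank balance sheets → 0.
Currency withdrawal 272 billion kronor: bank balance sheets shrink → −272B.
FX purchase 346 billion kronor: just an asset swap on bank balance sheets → 0.
Net: 224 + 0 − 272 + 0 = -48 billion.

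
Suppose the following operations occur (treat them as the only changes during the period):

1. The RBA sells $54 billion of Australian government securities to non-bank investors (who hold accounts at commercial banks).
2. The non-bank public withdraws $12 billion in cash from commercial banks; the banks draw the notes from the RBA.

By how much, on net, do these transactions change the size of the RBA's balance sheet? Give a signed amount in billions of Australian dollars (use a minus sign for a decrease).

Asset sale (to non-banks) $54 billion: an RBA asset is shed → −$54B.
Currency withdrawal $12 billion: only the composition of liabilities changes → 0.
Net: −54 + 0 = -$54 billion.

-$54 billion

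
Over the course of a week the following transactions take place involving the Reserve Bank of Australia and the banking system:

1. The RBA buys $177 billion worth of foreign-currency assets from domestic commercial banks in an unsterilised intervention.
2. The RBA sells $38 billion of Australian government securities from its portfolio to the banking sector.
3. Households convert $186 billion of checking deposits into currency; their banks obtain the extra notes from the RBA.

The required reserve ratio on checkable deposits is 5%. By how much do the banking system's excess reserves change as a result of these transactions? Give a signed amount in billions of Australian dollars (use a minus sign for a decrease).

-$37.7 billion

FX purchase $177 billion: reserves +$177B, deposits 0.
OMO sale (to banks) $38 billion: reserves −$38B, deposits 0.
Currency withdrawal $186 billion: reserves −$186B, deposits −$186B.
Totals: Δreserves = −$47B, Δdeposits = −$186B.
Δrequired reserves = 5% × −$186B = −$9.3B.
Δexcess reserves = Δreserves − Δrequired = −$47B − (−$9.3B) = -$37.7 billion.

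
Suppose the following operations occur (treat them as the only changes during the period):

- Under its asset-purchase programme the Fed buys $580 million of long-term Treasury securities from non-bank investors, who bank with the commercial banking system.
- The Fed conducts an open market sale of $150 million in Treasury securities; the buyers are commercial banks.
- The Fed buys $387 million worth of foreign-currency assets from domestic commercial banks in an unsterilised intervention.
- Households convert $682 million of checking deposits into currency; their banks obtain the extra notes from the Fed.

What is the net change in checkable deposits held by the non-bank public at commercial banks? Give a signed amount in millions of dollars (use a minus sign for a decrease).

-$102 million

Asset purchase (from non-banks) $580 million: non-bank counterparties' bank balances rise → +$580M.
OMO sale (to banks) $150 million: the counterparty is a bank, so public deposits are unchanged → 0.
FX purchase $387 million: the counterparty is a bank, so public deposits are unchanged → 0.
Currency withdrawal $682 million: non-bank counterparties' bank balances fall → −$682M.
Net: 580 + 0 + 0 − 682 = -$102 million.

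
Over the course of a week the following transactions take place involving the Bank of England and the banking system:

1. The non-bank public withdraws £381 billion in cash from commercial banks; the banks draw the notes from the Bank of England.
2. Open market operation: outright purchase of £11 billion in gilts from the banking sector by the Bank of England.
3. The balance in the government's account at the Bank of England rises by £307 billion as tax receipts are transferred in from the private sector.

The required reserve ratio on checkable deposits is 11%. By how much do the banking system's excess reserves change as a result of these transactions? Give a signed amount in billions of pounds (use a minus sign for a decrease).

-£601.32 billion

Currency withdrawal £381 billion: reserves −£381B, deposits −£381B.
OMO purchase (from banks) £11 billion: reserves +£11B, deposits 0.
Government account inflow £307 billion: reserves −£307B, deposits −£307B.
Totals: Δreserves = −£677B, Δdeposits = −£688B.
Δrequired reserves = 11% × −£688B = −£75.68B.
Δexcess reserves = Δreserves − Δrequired = −£677B − (−£75.68B) = -£601.32 billion.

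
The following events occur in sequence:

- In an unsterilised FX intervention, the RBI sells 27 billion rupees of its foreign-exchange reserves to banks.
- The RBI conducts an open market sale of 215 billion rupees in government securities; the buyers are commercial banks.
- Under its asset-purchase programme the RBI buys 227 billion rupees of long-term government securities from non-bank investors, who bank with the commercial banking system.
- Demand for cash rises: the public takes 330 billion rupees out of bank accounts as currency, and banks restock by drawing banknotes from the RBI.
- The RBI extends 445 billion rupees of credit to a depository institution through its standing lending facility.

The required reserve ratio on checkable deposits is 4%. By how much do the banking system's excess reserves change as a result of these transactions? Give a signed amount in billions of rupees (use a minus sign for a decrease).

FX sale 27 billion rupees: reserves −27B, deposits 0.
OMO sale (to banks) 215 billion rupees: reserves −215B, deposits 0.
Asset purchase (from non-banks) 227 billion rupees: reserves +227B, deposits +227B.
Currency withdrawal 330 billion rupees: reserves −330B, deposits −330B.
Discount-window loan 445 billion rupees: reserves +445B, deposits 0.
Totals: Δreserves = +100B, Δdeposits = −103B.
Δrequired reserves = 4% × −103B = −4.12B.
Δexcess reserves = Δreserves − Δrequired = +100B − (−4.12B) = +104.12 billion.

+104.12 billion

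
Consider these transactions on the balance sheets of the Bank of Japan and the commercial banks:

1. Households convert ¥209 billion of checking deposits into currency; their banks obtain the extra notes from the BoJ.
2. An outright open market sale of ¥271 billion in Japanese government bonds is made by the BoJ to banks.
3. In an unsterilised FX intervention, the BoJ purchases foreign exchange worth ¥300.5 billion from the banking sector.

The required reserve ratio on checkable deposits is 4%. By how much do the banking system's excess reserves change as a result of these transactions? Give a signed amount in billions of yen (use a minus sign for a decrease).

-¥171.14 billion

Currency withdrawal ¥209 billion: reserves −¥209B, deposits −¥209B.
OMO sale (to banks) ¥271 billion: reserves −¥271B, deposits 0.
FX purchase ¥300.5 billion: reserves +¥300.5B, deposits 0.
Totals: Δreserves = −¥179.5B, Δdeposits = −¥209B.
Δrequired reserves = 4% × −¥209B = −¥8.36B.
Δexcess reserves = Δreserves − Δrequired = −¥179.5B − (−¥8.36B) = -¥171.14 billion.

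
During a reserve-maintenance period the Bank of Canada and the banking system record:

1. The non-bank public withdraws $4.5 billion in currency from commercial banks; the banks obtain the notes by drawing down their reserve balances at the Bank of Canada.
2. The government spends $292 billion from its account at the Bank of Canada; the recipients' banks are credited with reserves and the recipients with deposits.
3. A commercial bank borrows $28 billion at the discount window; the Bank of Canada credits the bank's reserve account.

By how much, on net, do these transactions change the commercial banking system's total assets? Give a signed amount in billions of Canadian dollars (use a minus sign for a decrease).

Currency withdrawal $4.5 billion: bank balance sheets shrink → −$4.5B.
Government spending $292 billion: bank balance sheets expand → +$292B.
Discount-window loan $28 billion: bank balance sheets expand → +$28B.
Net: −4.5 + 292 + 28 = +$315.5 billion.

+$315.5 billion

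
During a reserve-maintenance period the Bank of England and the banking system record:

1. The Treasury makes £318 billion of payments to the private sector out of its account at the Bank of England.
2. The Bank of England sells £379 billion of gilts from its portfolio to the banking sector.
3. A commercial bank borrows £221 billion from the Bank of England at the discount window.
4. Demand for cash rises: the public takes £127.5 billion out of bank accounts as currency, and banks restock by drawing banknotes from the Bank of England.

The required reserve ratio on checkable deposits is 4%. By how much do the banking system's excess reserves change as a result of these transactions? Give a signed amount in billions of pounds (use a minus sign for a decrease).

+£24.88 billion

Government spending £318 billion: reserves +£318B, deposits +£318B.
OMO sale (to banks) £379 billion: reserves −£379B, deposits 0.
Discount-window loan £221 billion: reserves +£221B, deposits 0.
Currency withdrawal £127.5 billion: reserves −£127.5B, deposits −£127.5B.
Totals: Δreserves = +£32.5B, Δdeposits = +£190.5B.
Δrequired reserves = 4% × +£190.5B = +£7.62B.
Δexcess reserves = Δreserves − Δrequired = +£32.5B − (+£7.62B) = +£24.88 billion.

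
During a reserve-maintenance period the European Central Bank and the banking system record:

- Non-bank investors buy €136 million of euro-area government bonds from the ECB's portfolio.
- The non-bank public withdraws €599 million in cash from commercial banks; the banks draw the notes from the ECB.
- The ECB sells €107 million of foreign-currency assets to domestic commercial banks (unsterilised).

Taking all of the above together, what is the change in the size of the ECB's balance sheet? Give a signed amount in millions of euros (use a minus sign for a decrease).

-€243 million

Asset sale (to non-banks) €136 million: an ECB asset is shed → −€136M.
Currency withdrawal €599 million: only the composition of liabilities changes → 0.
FX sale €107 million: an ECB asset is shed → −€107M.
Net: −136 + 0 − 107 = -€243 million.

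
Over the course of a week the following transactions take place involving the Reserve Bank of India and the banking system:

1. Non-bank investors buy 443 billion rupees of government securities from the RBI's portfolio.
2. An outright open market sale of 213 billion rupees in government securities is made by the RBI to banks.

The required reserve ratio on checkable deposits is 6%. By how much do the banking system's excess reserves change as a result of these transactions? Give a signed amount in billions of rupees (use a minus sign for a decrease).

-629.42 billion

Asset sale (to non-banks) 443 billion rupees: reserves −443B, deposits −443B.
OMO sale (to banks) 213 billion rupees: reserves −213B, deposits 0.
Totals: Δreserves = −656B, Δdeposits = −443B.
Δrequired reserves = 6% × −443B = −26.58B.
Δexcess reserves = Δreserves − Δrequired = −656B − (−26.58B) = -629.42 billion.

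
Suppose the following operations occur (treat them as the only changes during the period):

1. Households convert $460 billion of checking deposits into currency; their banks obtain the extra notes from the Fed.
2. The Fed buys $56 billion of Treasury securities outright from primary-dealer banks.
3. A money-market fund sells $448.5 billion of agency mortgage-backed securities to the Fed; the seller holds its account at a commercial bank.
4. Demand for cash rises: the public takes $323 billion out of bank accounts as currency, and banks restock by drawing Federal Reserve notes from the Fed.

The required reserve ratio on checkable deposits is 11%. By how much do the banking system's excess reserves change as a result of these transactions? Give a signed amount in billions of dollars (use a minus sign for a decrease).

-$241.705 billion

Currency withdrawal $460 billion: reserves −$460B, deposits −$460B.
OMO purchase (from banks) $56 billion: reserves +$56B, deposits 0.
Asset purchase (from non-banks) $448.5 billion: reserves +$448.5B, deposits +$448.5B.
Currency withdrawal $323 billion: reserves −$323B, deposits −$323B.
Totals: Δreserves = −$278.5B, Δdeposits = −$334.5B.
Δrequired reserves = 11% × −$334.5B = −$36.795B.
Δexcess reserves = Δreserves − Δrequired = −$278.5B − (−$36.795B) = -$241.705 billion.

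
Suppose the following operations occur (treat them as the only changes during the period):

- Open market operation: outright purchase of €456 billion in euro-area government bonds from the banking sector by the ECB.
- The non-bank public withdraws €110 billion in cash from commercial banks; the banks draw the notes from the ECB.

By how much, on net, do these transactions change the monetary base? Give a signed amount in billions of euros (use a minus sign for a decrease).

ECB balance sheet:
  Assets:      Securities +€456B
  Liabilities: Bank reserves +€346B, Currency in circulation +€110B
Monetary base = currency + reserves: +€110B + (+€346B) = +€456 billion.

+€456 billion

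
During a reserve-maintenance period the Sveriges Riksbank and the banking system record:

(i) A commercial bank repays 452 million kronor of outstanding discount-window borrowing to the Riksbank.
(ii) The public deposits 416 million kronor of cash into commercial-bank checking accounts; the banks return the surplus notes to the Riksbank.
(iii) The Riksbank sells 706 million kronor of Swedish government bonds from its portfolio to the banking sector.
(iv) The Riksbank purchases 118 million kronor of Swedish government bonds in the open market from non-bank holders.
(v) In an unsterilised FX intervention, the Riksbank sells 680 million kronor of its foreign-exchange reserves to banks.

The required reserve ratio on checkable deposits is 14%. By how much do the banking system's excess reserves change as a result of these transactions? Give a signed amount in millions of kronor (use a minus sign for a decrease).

Discount-window repayment 452 million kronor: reserves −452M, deposits 0.
Currency deposit 416 million kronor: reserves +416M, deposits +416M.
OMO sale (to banks) 706 million kronor: reserves −706M, deposits 0.
Asset purchase (from non-banks) 118 million kronor: reserves +118M, deposits +118M.
FX sale 680 million kronor: reserves −680M, deposits 0.
Totals: Δreserves = −1304M, Δdeposits = +534M.
Δrequired reserves = 14% × +534M = +74.76M.
Δexcess reserves = Δreserves − Δrequired = −1304M − (+74.76M) = -1378.76 million.

-1378.76 million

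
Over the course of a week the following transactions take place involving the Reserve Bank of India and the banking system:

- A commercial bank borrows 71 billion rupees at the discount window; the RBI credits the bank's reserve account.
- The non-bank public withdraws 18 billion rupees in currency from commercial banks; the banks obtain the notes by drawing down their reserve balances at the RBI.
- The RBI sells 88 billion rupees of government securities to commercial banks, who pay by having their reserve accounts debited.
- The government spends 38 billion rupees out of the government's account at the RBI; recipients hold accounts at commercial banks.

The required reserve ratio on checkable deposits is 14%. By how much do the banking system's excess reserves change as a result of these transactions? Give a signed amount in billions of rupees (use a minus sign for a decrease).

Discount-window loan 71 billion rupees: reserves +71B, deposits 0.
Currency withdrawal 18 billion rupees: reserves −18B, deposits −18B.
OMO sale (to banks) 88 billion rupees: reserves −88B, deposits 0.
Government spending 38 billion rupees: reserves +38B, deposits +38B.
Totals: Δreserves = +3B, Δdeposits = +20B.
Δrequired reserves = 14% × +20B = +2.8B.
Δexcess reserves = Δreserves − Δrequired = +3B − (+2.8B) = +0.2 billion.

+0.2 billion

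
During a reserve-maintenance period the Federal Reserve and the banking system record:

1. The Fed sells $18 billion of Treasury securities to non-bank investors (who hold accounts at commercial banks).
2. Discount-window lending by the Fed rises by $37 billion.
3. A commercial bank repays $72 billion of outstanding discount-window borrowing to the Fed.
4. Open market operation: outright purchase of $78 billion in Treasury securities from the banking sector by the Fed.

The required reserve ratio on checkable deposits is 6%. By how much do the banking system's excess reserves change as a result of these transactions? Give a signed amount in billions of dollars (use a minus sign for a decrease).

+$26.08 billion

Asset sale (to non-banks) $18 billion: reserves −$18B, deposits −$18B.
Discount-window loan $37 billion: reserves +$37B, deposits 0.
Discount-window repayment $72 billion: reserves −$72B, deposits 0.
OMO purchase (from banks) $78 billion: reserves +$78B, deposits 0.
Totals: Δreserves = +$25B, Δdeposits = −$18B.
Δrequired reserves = 6% × −$18B = −$1.08B.
Δexcess reserves = Δreserves − Δrequired = +$25B − (−$1.08B) = +$26.08 billion.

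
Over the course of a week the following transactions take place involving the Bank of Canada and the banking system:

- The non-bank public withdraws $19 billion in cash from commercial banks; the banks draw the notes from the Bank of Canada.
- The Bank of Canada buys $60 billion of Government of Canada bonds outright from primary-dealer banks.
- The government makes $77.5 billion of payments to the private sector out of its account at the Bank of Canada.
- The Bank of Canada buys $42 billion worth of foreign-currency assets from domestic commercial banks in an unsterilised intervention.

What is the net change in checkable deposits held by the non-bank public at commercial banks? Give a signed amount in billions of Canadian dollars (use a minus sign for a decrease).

+$58.5 billion

Currency withdrawal $19 billion: non-bank counterparties' bank balances fall → −$19B.
OMO purchase (from banks) $60 billion: the counterparty is a bank, so public deposits are unchanged → 0.
Government spending $77.5 billion: non-bank counterparties' bank balances rise → +$77.5B.
FX purchase $42 billion: the counterparty is a bank, so public deposits are unchanged → 0.
Net: −19 + 0 + 77.5 + 0 = +$58.5 billion.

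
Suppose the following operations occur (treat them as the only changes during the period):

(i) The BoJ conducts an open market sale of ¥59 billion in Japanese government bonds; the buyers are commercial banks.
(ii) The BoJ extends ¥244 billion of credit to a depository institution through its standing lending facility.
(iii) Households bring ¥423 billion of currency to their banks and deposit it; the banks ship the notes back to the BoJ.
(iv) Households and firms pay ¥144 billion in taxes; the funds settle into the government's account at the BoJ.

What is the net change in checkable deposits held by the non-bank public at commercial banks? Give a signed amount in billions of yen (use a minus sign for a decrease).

BoJ balance sheet:
  Assets:      Securities −¥59B, Loans to banks +¥244B
  Liabilities: Bank reserves +¥464B, Currency in circulation −¥423B, Government deposits +¥144B
Commercial banking system:
  Assets:      Reserves at CB +¥464B, Securities +¥59B
  Liabilities: Checkable deposits +¥279B, Borrowings from CB +¥244B
So the change in checkable deposits held by the non-bank public at commercial banks is +¥279 billion.

+¥279 billion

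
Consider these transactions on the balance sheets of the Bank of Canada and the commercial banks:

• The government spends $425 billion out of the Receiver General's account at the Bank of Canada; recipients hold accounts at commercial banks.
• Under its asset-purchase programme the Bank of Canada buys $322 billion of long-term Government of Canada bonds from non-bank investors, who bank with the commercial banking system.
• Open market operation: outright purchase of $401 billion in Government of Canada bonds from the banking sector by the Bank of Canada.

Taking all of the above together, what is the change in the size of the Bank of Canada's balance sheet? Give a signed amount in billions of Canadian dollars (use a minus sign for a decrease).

+$723 billion

Government spending $425 billion: only the composition of liabilities changes → 0.
Asset purchase (from non-banks) $322 billion: a Bank of Canada asset is acquired → +$322B.
OMO purchase (from banks) $401 billion: a Bank of Canada asset is acquired → +$401B.
Net: 0 + 322 + 401 = +$723 billion.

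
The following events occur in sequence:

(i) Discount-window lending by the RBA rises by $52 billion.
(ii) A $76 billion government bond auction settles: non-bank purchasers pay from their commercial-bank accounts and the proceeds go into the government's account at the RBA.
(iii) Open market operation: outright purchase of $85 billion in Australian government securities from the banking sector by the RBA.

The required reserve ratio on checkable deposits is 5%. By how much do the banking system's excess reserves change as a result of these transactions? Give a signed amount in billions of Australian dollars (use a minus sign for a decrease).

+$64.8 billion

Discount-window loan $52 billion: reserves +$52B, deposits 0.
Government account inflow $76 billion: reserves −$76B, deposits −$76B.
OMO purchase (from banks) $85 billion: reserves +$85B, deposits 0.
Totals: Δreserves = +$61B, Δdeposits = −$76B.
Δrequired reserves = 5% × −$76B = −$3.8B.
Δexcess reserves = Δreserves − Δrequired = +$61B − (−$3.8B) = +$64.8 billion.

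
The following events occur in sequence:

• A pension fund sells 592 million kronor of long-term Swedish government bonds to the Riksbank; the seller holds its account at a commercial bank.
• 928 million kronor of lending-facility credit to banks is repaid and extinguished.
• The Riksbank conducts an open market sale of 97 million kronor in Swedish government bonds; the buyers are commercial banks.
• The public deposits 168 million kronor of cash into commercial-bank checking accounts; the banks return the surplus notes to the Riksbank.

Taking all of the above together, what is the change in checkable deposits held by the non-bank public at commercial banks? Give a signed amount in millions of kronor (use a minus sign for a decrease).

+760 million

Riksbank balance sheet:
  Assets:      Securities +495M, Loans to banks −928M
  Liabilities: Bank reserves −265M, Currency in circulation −168M
Commercial banking system:
  Assets:      Reserves at CB −265M, Securities +97M
  Liabilities: Checkable deposits +760M, Borrowings from CB −928M
So the change in checkable deposits held by the non-bank public at commercial banks is +760 million.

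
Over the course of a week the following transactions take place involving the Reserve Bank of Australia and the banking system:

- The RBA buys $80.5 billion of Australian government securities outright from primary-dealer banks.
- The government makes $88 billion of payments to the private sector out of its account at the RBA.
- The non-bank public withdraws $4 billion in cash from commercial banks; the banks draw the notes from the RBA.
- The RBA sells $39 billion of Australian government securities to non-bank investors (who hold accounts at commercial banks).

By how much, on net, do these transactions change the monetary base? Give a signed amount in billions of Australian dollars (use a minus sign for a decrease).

+$129.5 billion

OMO purchase (from banks) $80.5 billion: RBA balance sheet expands → +$80.5B.
Government spending $88 billion: a non-base liability converts back to reserves → +$88B.
Currency withdrawal $4 billion: just a shift between currency and reserves — both are base money → 0.
Asset sale (to non-banks) $39 billion: RBA balance sheet contracts → −$39B.
Net: 80.5 + 88 + 0 − 39 = +$129.5 billion.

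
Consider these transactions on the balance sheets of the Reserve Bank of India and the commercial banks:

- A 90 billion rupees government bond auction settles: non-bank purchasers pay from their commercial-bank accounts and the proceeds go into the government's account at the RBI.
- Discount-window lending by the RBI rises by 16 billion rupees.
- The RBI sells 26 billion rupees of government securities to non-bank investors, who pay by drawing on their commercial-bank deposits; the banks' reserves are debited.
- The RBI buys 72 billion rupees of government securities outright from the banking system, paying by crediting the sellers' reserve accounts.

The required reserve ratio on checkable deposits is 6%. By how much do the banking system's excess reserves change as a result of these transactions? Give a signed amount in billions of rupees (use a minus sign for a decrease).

-21.04 billion

Government account inflow 90 billion rupees: reserves −90B, deposits −90B.
Discount-window loan 16 billion rupees: reserves +16B, deposits 0.
Asset sale (to non-banks) 26 billion rupees: reserves −26B, deposits −26B.
OMO purchase (from banks) 72 billion rupees: reserves +72B, deposits 0.
Totals: Δreserves = −28B, Δdeposits = −116B.
Δrequired reserves = 6% × −116B = −6.96B.
Δexcess reserves = Δreserves − Δrequired = −28B − (−6.96B) = -21.04 billion.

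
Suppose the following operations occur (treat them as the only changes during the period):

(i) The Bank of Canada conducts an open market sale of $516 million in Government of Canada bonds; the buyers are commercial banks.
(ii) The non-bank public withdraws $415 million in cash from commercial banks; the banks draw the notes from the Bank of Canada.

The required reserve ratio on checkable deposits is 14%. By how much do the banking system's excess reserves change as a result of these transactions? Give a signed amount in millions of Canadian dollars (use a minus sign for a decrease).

-$872.9 million

OMO sale (to banks) $516 million: reserves −$516M, deposits 0.
Currency withdrawal $415 million: reserves −$415M, deposits −$415M.
Totals: Δreserves = −$931M, Δdeposits = −$415M.
Δrequired reserves = 14% × −$415M = −$58.1M.
Δexcess reserves = Δreserves − Δrequired = −$931M − (−$58.1M) = -$872.9 million.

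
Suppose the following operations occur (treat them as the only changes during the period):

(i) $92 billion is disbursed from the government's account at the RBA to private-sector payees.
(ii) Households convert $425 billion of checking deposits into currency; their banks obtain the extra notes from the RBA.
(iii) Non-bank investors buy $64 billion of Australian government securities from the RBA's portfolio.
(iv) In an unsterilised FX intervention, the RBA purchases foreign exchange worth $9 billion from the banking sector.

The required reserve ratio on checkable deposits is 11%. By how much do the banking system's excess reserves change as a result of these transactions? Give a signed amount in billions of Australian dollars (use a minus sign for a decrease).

Government spending $92 billion: reserves +$92B, deposits +$92B.
Currency withdrawal $425 billion: reserves −$425B, deposits −$425B.
Asset sale (to non-banks) $64 billion: reserves −$64B, deposits −$64B.
FX purchase $9 billion: reserves +$9B, deposits 0.
Totals: Δreserves = −$388B, Δdeposits = −$397B.
Δrequired reserves = 11% × −$397B = −$43.67B.
Δexcess reserves = Δreserves − Δrequired = −$388B − (−$43.67B) = -$344.33 billion.

-$344.33 billion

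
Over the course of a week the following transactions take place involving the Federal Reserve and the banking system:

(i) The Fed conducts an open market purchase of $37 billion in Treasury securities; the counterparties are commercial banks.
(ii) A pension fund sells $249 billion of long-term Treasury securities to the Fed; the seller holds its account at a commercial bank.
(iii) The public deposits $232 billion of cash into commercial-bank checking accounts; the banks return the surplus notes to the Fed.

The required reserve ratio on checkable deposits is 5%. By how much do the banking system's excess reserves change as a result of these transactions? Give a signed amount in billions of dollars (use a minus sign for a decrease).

+$493.95 billion

OMO purchase (from banks) $37 billion: reserves +$37B, deposits 0.
Asset purchase (from non-banks) $249 billion: reserves +$249B, deposits +$249B.
Currency deposit $232 billion: reserves +$232B, deposits +$232B.
Totals: Δreserves = +$518B, Δdeposits = +$481B.
Δrequired reserves = 5% × +$481B = +$24.05B.
Δexcess reserves = Δreserves − Δrequired = +$518B − (+$24.05B) = +$493.95 billion.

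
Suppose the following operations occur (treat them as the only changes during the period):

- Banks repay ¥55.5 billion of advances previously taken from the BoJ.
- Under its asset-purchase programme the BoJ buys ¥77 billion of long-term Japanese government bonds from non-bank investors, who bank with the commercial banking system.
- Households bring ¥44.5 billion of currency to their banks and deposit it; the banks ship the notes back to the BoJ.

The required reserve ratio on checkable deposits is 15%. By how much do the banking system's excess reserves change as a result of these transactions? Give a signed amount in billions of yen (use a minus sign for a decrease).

+¥47.775 billion

Discount-window repayment ¥55.5 billion: reserves −¥55.5B, deposits 0.
Asset purchase (from non-banks) ¥77 billion: reserves +¥77B, deposits +¥77B.
Currency deposit ¥44.5 billion: reserves +¥44.5B, deposits +¥44.5B.
Totals: Δreserves = +¥66B, Δdeposits = +¥121.5B.
Δrequired reserves = 15% × +¥121.5B = +¥18.225B.
Δexcess reserves = Δreserves − Δrequired = +¥66B − (+¥18.225B) = +¥47.775 billion.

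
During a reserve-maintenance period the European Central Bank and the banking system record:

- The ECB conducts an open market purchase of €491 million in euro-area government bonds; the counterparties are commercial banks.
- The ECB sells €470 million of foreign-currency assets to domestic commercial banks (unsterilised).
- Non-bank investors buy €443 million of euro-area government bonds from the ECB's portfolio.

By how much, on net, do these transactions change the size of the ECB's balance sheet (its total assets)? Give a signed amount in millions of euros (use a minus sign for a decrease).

ECB balance sheet:
  Assets:      Securities +€48M, Foreign assets −€470M
  Liabilities: Bank reserves −€422M
Commercial banking system:
  Assets:      Reserves at CB −€422M, Securities −€491M, Foreign assets +€470M
  Liabilities: Checkable deposits −€443M
Change in total ECB assets = -€422 million.

-€422 million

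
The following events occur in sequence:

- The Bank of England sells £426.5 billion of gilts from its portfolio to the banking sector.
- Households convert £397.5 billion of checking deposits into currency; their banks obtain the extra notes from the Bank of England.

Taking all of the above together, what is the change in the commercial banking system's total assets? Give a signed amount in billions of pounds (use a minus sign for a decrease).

Bank of England balance sheet:
  Assets:      Securities −£426.5B
  Liabilities: Bank reserves −£824B, Currency in circulation +£397.5B
Commercial banking system:
  Assets:      Reserves at CB −£824B, Securities +£426.5B
  Liabilities: Checkable deposits −£397.5B
Change in total bank assets = -£397.5 billion.

-£397.5 billion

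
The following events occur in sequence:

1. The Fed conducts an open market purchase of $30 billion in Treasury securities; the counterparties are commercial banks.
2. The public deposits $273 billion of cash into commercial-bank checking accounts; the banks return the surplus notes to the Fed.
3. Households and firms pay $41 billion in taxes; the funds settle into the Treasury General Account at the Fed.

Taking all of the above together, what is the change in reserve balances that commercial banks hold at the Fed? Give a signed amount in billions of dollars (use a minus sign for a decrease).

Fed balance sheet:
  Assets:      Securities +$30B
  Liabilities: Bank reserves +$262B, Currency in circulation −$273B, Government deposits +$41B
Commercial banking system:
  Assets:      Reserves at CB +$262B, Securities −$30B
  Liabilities: Checkable deposits +$232B
So the change in reserve balances that commercial banks hold at the Fed is +$262 billion.

+$262 billion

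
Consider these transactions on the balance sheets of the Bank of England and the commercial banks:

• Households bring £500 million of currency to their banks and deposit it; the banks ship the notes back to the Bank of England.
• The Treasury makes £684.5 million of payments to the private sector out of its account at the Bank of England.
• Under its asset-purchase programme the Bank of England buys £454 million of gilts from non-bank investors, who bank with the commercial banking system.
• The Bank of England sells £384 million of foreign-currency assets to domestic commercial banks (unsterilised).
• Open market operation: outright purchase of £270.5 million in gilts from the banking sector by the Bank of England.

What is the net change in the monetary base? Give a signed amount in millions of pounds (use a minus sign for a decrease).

Bank of England balance sheet:
  Assets:      Securities +£724.5M, Foreign assets −£384M
  Liabilities: Bank reserves +£1525M, Currency in circulation −£500M, Government deposits −£684.5M
Commercial banking system:
  Assets:      Reserves at CB +£1525M, Securities −£270.5M, Foreign assets +£384M
  Liabilities: Checkable deposits +£1638.5M
Monetary base = currency + reserves: −£500M + (+£1525M) = +£1025 million.

+£1025 million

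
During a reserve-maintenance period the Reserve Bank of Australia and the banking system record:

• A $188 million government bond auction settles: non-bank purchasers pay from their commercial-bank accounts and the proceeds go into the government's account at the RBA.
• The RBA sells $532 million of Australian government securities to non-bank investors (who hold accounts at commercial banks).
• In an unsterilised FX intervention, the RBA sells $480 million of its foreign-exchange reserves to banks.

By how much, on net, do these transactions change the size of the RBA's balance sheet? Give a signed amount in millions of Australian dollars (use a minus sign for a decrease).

Government account inflow $188 million: only the composition of liabilities changes → 0.
Asset sale (to non-banks) $532 million: an RBA asset is shed → −$532M.
FX sale $480 million: an RBA asset is shed → −$480M.
Net: 0 − 532 − 480 = -$1012 million.

-$1012 million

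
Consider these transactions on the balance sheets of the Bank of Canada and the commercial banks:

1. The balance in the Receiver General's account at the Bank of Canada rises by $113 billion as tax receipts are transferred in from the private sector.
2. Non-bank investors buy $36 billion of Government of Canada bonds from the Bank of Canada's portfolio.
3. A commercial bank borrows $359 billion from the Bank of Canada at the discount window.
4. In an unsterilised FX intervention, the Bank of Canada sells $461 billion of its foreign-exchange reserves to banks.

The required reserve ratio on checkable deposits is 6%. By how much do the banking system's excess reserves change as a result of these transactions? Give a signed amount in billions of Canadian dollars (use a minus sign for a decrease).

Government account inflow $113 billion: reserves −$113B, deposits −$113B.
Asset sale (to non-banks) $36 billion: reserves −$36B, deposits −$36B.
Discount-window loan $359 billion: reserves +$359B, deposits 0.
FX sale $461 billion: reserves −$461B, deposits 0.
Totals: Δreserves = −$251B, Δdeposits = −$149B.
Δrequired reserves = 6% × −$149B = −$8.94B.
Δexcess reserves = Δreserves − Δrequired = −$251B − (−$8.94B) = -$242.06 billion.

-$242.06 billion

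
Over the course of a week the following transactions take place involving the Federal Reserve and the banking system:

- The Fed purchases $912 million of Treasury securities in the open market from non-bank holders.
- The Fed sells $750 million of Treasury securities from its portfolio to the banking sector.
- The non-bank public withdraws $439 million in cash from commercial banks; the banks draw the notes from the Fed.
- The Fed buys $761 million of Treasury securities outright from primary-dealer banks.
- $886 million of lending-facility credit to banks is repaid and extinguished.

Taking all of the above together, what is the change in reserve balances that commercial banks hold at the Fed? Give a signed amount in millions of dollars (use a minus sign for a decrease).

Asset purchase (from non-banks) $912 million: the Fed pays by crediting reserve accounts → +$912M.
OMO sale (to banks) $750 million: the buying banks pay out of their reserve balances → −$750M.
Currency withdrawal $439 million: banks swap reserves for currency → −$439M.
OMO purchase (from banks) $761 million: the Fed pays by crediting reserve accounts → +$761M.
Discount-window repayment $886 million: repayment is debited from reserves → −$886M.
Net: 912 − 750 − 439 + 761 − 886 = -$402 million.

-$402 million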